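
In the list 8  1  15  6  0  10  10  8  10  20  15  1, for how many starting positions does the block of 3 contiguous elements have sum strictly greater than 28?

[8, 1, 15] → sum 24
[1, 15, 6] → sum 22
[15, 6, 0] → sum 21
[6, 0, 10] → sum 16
[0, 10, 10] → sum 20
[10, 10, 8] → sum 28
[10, 8, 10] → sum 28
[8, 10, 20] → sum 38  > 28 ✓
[10, 20, 15] → sum 45  > 28 ✓
[20, 15, 1] → sum 36  > 28 ✓
3 windows satisfy the condition.

3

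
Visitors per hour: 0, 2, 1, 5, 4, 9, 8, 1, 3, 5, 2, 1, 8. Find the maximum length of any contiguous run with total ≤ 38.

10

[0] sum 0 len 1
[0, 2] sum 2 len 2
[0, 2, 1] sum 3 len 3
[0, 2, 1, 5] sum 8 len 4
[0, 2, 1, 5, 4] sum 12 len 5
[0, 2, 1, 5, 4, 9] sum 21 len 6
[0, 2, 1, 5, 4, 9, 8] sum 29 len 7
[0, 2, 1, 5, 4, 9, 8, 1] sum 30 len 8
[0, 2, 1, 5, 4, 9, 8, 1, 3] sum 33 len 9
[0, 2, 1, 5, 4, 9, 8, 1, 3, 5] sum 38 len 10
[1, 5, 4, 9, 8, 1, 3, 5, 2] sum 38 len 9
[5, 4, 9, 8, 1, 3, 5, 2, 1] sum 38 len 9
[9, 8, 1, 3, 5, 2, 1, 8] sum 37 len 8
Longest length seen: 10.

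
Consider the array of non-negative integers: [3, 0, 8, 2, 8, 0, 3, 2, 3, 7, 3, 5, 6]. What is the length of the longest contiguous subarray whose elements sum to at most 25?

→ 3: sum 3, len 1
→ 0: sum 3, len 2
→ 8: sum 11, len 3
→ 2: sum 13, len 4
→ 8: sum 21, len 5
→ 0: sum 21, len 6
→ 3: sum 24, len 7
→ 2 (dropped 3): sum 23, len 7
→ 3 (dropped 0, 8): sum 18, len 6
→ 7: sum 25, len 7
→ 3 (dropped 2, 8): sum 18, len 6
→ 5: sum 23, len 7
→ 6 (dropped 0, 3, 2): sum 24, len 5
Longest length seen: 7.

7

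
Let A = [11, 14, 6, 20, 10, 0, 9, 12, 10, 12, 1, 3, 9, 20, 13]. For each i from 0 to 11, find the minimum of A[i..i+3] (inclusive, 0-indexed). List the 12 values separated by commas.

6, 6, 0, 0, 0, 0, 9, 1, 1, 1, 1, 3

[11, 14, 6, 20] → min 6
[14, 6, 20, 10] → min 6
[6, 20, 10, 0] → min 0
[20, 10, 0, 9] → min 0
[10, 0, 9, 12] → min 0
[0, 9, 12, 10] → min 0
[9, 12, 10, 12] → min 9
[12, 10, 12, 1] → min 1
[10, 12, 1, 3] → min 1
[12, 1, 3, 9] → min 1
[1, 3, 9, 20] → min 1
[3, 9, 20, 13] → min 3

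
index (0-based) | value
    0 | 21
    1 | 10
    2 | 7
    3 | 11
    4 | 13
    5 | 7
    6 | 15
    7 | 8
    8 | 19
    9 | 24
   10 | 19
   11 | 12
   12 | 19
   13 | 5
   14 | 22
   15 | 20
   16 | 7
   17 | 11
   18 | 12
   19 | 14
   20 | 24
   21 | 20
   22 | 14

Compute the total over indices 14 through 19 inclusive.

Elements at indices 14..19: 22, 20, 7, 11, 12, 14
sum(22, 20, 7, 11, 12, 14) = 86

86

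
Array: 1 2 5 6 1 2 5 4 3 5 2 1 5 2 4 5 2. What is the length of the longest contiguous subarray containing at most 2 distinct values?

2

add 1: window [1] (1 distinct), len 1
add 2: window [1, 2] (2 distinct), len 2
add 5: window [2, 5] (2 distinct), len 2
add 6: window [5, 6] (2 distinct), len 2
add 1: window [6, 1] (2 distinct), len 2
add 2: window [1, 2] (2 distinct), len 2
add 5: window [2, 5] (2 distinct), len 2
add 4: window [5, 4] (2 distinct), len 2
add 3: window [4, 3] (2 distinct), len 2
add 5: window [3, 5] (2 distinct), len 2
add 2: window [5, 2] (2 distinct), len 2
add 1: window [2, 1] (2 distinct), len 2
add 5: window [1, 5] (2 distinct), len 2
add 2: window [5, 2] (2 distinct), len 2
add 4: window [2, 4] (2 distinct), len 2
add 5: window [4, 5] (2 distinct), len 2
add 2: window [5, 2] (2 distinct), len 2
Longest length with ≤2 distinct: 2.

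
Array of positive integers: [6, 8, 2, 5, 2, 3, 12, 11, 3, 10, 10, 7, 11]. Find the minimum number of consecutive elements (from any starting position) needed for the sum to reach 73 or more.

10

add 6: running sum 6 < 73
add 8: running sum 14 < 73
add 2: running sum 16 < 73
add 5: running sum 21 < 73
add 2: running sum 23 < 73
add 3: running sum 26 < 73
add 12: running sum 38 < 73
add 11: running sum 49 < 73
add 3: running sum 52 < 73
add 10: running sum 62 < 73
add 10: running sum 72 < 73
end 11: [8, 2, 5, 2, 3, 12, 11, 3, 10, 10, 7] sum 73, len 11
end 12: [5, 2, 3, 12, 11, 3, 10, 10, 7, 11] sum 74, len 10
Shortest qualifying length: 10.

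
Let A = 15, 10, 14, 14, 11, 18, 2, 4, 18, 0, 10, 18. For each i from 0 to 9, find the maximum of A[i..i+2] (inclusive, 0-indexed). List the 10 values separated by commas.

15 10 14 → max 15
10 14 14 → max 14
14 14 11 → max 14
14 11 18 → max 18
11 18 2 → max 18
18 2 4 → max 18
2 4 18 → max 18
4 18 0 → max 18
18 0 10 → max 18
0 10 18 → max 18

15, 14, 14, 18, 18, 18, 18, 18, 18, 18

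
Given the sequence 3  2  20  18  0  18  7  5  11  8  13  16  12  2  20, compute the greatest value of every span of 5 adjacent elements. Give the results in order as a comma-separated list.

20, 20, 20, 18, 18, 18, 13, 16, 16, 16, 20

Sliding a size-5 window across the 15 values:
(3, 2, 20, 18, 0) → max 20
(2, 20, 18, 0, 18) → max 20
(20, 18, 0, 18, 7) → max 20
(18, 0, 18, 7, 5) → max 18
(0, 18, 7, 5, 11) → max 18
(18, 7, 5, 11, 8) → max 18
(7, 5, 11, 8, 13) → max 13
(5, 11, 8, 13, 16) → max 16
(11, 8, 13, 16, 12) → max 16
(8, 13, 16, 12, 2) → max 16
(13, 16, 12, 2, 20) → max 20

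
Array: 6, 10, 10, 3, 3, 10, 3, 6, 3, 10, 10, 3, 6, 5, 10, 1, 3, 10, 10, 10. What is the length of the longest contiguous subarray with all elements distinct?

[6] len 1
[6, 10] len 2
[10] len 1
[10, 3] len 2
[3] len 1
[3, 10] len 2
[10, 3] len 2
[10, 3, 6] len 3
[6, 3] len 2
[6, 3, 10] len 3
[10] len 1
[10, 3] len 2
[10, 3, 6] len 3
[10, 3, 6, 5] len 4
[3, 6, 5, 10] len 4
[3, 6, 5, 10, 1] len 5
[6, 5, 10, 1, 3] len 5
[1, 3, 10] len 3
[10] len 1
[10] len 1
Longest all-distinct length: 5.

5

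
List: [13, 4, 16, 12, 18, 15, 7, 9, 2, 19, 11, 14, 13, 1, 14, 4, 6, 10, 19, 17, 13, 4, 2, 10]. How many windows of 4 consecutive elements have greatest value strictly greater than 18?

8

13 4 16 12 → max 16
4 16 12 18 → max 18
16 12 18 15 → max 18
12 18 15 7 → max 18
18 15 7 9 → max 18
15 7 9 2 → max 15
7 9 2 19 → max 19  > 18 ✓
9 2 19 11 → max 19  > 18 ✓
2 19 11 14 → max 19  > 18 ✓
19 11 14 13 → max 19  > 18 ✓
11 14 13 1 → max 14
14 13 1 14 → max 14
13 1 14 4 → max 14
1 14 4 6 → max 14
14 4 6 10 → max 14
4 6 10 19 → max 19  > 18 ✓
6 10 19 17 → max 19  > 18 ✓
10 19 17 13 → max 19  > 18 ✓
19 17 13 4 → max 19  > 18 ✓
17 13 4 2 → max 17
13 4 2 10 → max 13
8 windows satisfy the condition.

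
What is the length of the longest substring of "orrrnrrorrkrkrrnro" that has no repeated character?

3

[o] len 1
[o, r] len 2
[r] len 1
[r] len 1
[r, n] len 2
[n, r] len 2
[r] len 1
[r, o] len 2
[o, r] len 2
[r] len 1
[r, k] len 2
[k, r] len 2
[r, k] len 2
[k, r] len 2
[r] len 1
[r, n] len 2
[n, r] len 2
[n, r, o] len 3
Longest all-distinct length: 3.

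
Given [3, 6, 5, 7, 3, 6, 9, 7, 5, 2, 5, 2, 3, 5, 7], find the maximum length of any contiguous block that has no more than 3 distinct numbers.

6

[3] 1 distinct, len 1
[3, 6] 2 distinct, len 2
[3, 6, 5] 3 distinct, len 3
[6, 5, 7] 3 distinct, len 3
[5, 7, 3] 3 distinct, len 3
[7, 3, 6] 3 distinct, len 3
[3, 6, 9] 3 distinct, len 3
[6, 9, 7] 3 distinct, len 3
[9, 7, 5] 3 distinct, len 3
[7, 5, 2] 3 distinct, len 3
[7, 5, 2, 5] 3 distinct, len 4
[7, 5, 2, 5, 2] 3 distinct, len 5
[5, 2, 5, 2, 3] 3 distinct, len 5
[5, 2, 5, 2, 3, 5] 3 distinct, len 6
[3, 5, 7] 3 distinct, len 3
Longest length with ≤3 distinct: 6.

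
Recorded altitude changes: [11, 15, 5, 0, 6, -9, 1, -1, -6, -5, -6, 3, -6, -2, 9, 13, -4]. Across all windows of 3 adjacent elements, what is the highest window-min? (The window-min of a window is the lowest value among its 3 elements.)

5

Each size-3 window and its min:
[11, 15, 5] → min 5
[15, 5, 0] → min 0
[5, 0, 6] → min 0
[0, 6, -9] → min -9
[6, -9, 1] → min -9
[-9, 1, -1] → min -9
[1, -1, -6] → min -6
[-1, -6, -5] → min -6
[-6, -5, -6] → min -6
[-5, -6, 3] → min -6
[-6, 3, -6] → min -6
[3, -6, -2] → min -6
[-6, -2, 9] → min -6
[-2, 9, 13] → min -2
[9, 13, -4] → min -4
Highest of these is 5.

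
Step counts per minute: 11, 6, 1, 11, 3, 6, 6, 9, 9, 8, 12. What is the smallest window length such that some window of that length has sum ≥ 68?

10

add 11: running sum 11 < 68
add 6: running sum 17 < 68
add 1: running sum 18 < 68
add 11: running sum 29 < 68
add 3: running sum 32 < 68
add 6: running sum 38 < 68
add 6: running sum 44 < 68
add 9: running sum 53 < 68
add 9: running sum 62 < 68
end 9: [11, 6, 1, 11, 3, 6, 6, 9, 9, 8] sum 70, len 10
end 10: [6, 1, 11, 3, 6, 6, 9, 9, 8, 12] sum 71, len 10
Shortest qualifying length: 10.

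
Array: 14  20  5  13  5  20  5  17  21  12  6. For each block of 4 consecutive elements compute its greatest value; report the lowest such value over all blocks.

[14, 20, 5, 13] → max 20
[20, 5, 13, 5] → max 20
[5, 13, 5, 20] → max 20
[13, 5, 20, 5] → max 20
[5, 20, 5, 17] → max 20
[20, 5, 17, 21] → max 21
[5, 17, 21, 12] → max 21
[17, 21, 12, 6] → max 21
Lowest of these is 20.

20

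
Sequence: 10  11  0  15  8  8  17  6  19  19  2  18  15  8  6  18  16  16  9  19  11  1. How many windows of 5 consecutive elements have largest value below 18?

10 11 0 15 8 → max 15  < 18 ✓
11 0 15 8 8 → max 15  < 18 ✓
0 15 8 8 17 → max 17  < 18 ✓
15 8 8 17 6 → max 17  < 18 ✓
8 8 17 6 19 → max 19
8 17 6 19 19 → max 19
17 6 19 19 2 → max 19
6 19 19 2 18 → max 19
19 19 2 18 15 → max 19
19 2 18 15 8 → max 19
2 18 15 8 6 → max 18
18 15 8 6 18 → max 18
15 8 6 18 16 → max 18
8 6 18 16 16 → max 18
6 18 16 16 9 → max 18
18 16 16 9 19 → max 19
16 16 9 19 11 → max 19
16 9 19 11 1 → max 19
4 windows satisfy the condition.

4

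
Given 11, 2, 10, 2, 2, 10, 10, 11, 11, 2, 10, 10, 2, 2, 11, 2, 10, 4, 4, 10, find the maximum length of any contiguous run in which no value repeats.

4

add 11: [11] len 1
add 2: [11, 2] len 2
add 10: [11, 2, 10] len 3
add 2 (repeat 2, move left end past it): [10, 2] len 2
add 2 (repeat 2, move left end past it): [2] len 1
add 10: [2, 10] len 2
add 10 (repeat 10, move left end past it): [10] len 1
add 11: [10, 11] len 2
add 11 (repeat 11, move left end past it): [11] len 1
add 2: [11, 2] len 2
add 10: [11, 2, 10] len 3
add 10 (repeat 10, move left end past it): [10] len 1
add 2: [10, 2] len 2
add 2 (repeat 2, move left end past it): [2] len 1
add 11: [2, 11] len 2
add 2 (repeat 2, move left end past it): [11, 2] len 2
add 10: [11, 2, 10] len 3
add 4: [11, 2, 10, 4] len 4
add 4 (repeat 4, move left end past it): [4] len 1
add 10: [4, 10] len 2
Longest all-distinct length: 4.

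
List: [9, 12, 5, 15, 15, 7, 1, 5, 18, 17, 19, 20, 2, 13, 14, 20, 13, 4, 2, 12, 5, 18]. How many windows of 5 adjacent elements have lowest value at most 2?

14

9 12 5 15 15 → min 5
12 5 15 15 7 → min 5
5 15 15 7 1 → min 1  ≤ 2 ✓
15 15 7 1 5 → min 1  ≤ 2 ✓
15 7 1 5 18 → min 1  ≤ 2 ✓
7 1 5 18 17 → min 1  ≤ 2 ✓
1 5 18 17 19 → min 1  ≤ 2 ✓
5 18 17 19 20 → min 5
18 17 19 20 2 → min 2  ≤ 2 ✓
17 19 20 2 13 → min 2  ≤ 2 ✓
19 20 2 13 14 → min 2  ≤ 2 ✓
20 2 13 14 20 → min 2  ≤ 2 ✓
2 13 14 20 13 → min 2  ≤ 2 ✓
13 14 20 13 4 → min 4
14 20 13 4 2 → min 2  ≤ 2 ✓
20 13 4 2 12 → min 2  ≤ 2 ✓
13 4 2 12 5 → min 2  ≤ 2 ✓
4 2 12 5 18 → min 2  ≤ 2 ✓
14 windows satisfy the condition.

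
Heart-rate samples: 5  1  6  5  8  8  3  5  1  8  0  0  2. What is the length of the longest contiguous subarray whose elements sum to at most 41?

10

[5] sum 5 len 1
[5, 1] sum 6 len 2
[5, 1, 6] sum 12 len 3
[5, 1, 6, 5] sum 17 len 4
[5, 1, 6, 5, 8] sum 25 len 5
[5, 1, 6, 5, 8, 8] sum 33 len 6
[5, 1, 6, 5, 8, 8, 3] sum 36 len 7
[5, 1, 6, 5, 8, 8, 3, 5] sum 41 len 8
[1, 6, 5, 8, 8, 3, 5, 1] sum 37 len 8
[5, 8, 8, 3, 5, 1, 8] sum 38 len 7
[5, 8, 8, 3, 5, 1, 8, 0] sum 38 len 8
[5, 8, 8, 3, 5, 1, 8, 0, 0] sum 38 len 9
[5, 8, 8, 3, 5, 1, 8, 0, 0, 2] sum 40 len 10
Longest length seen: 10.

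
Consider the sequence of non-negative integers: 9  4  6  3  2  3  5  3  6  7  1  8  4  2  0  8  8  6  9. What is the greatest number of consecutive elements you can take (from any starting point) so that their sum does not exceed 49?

12

→ 9: sum 9, len 1
→ 4: sum 13, len 2
→ 6: sum 19, len 3
→ 3: sum 22, len 4
→ 2: sum 24, len 5
→ 3: sum 27, len 6
→ 5: sum 32, len 7
→ 3: sum 35, len 8
→ 6: sum 41, len 9
→ 7: sum 48, len 10
→ 1: sum 49, len 11
→ 8 (dropped 9): sum 48, len 11
→ 4 (dropped 4): sum 48, len 11
→ 2 (dropped 6): sum 44, len 11
→ 0: sum 44, len 12
→ 8 (dropped 3): sum 49, len 12
→ 8 (dropped 2, 3, 5): sum 47, len 10
→ 6 (dropped 3, 6): sum 44, len 9
→ 9 (dropped 7): sum 46, len 9
Longest length seen: 12.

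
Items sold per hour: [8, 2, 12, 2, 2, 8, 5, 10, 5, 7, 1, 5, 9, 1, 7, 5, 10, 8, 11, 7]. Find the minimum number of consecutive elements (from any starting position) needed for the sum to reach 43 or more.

Extend right; whenever the sum reaches 43, record the length and shrink from the left:
add 8: running sum 8 < 43
add 2: running sum 10 < 43
add 12: running sum 22 < 43
add 2: running sum 24 < 43
add 2: running sum 26 < 43
add 8: running sum 34 < 43
add 5: running sum 39 < 43
add 10: shortest ending here [8, 2, 12, 2, 2, 8, 5, 10] sum 49, len 8
add 5: shortest ending here [12, 2, 2, 8, 5, 10, 5] sum 44, len 7
add 7: shortest ending here [12, 2, 2, 8, 5, 10, 5, 7] sum 51, len 8
add 1: shortest ending here [12, 2, 2, 8, 5, 10, 5, 7, 1] sum 52, len 9
add 5: shortest ending here [2, 8, 5, 10, 5, 7, 1, 5] sum 43, len 8
add 9: shortest ending here [8, 5, 10, 5, 7, 1, 5, 9] sum 50, len 8
add 1: shortest ending here [5, 10, 5, 7, 1, 5, 9, 1] sum 43, len 8
add 7: shortest ending here [10, 5, 7, 1, 5, 9, 1, 7] sum 45, len 8
add 5: shortest ending here [10, 5, 7, 1, 5, 9, 1, 7, 5] sum 50, len 9
add 10: shortest ending here [7, 1, 5, 9, 1, 7, 5, 10] sum 45, len 8
add 8: shortest ending here [5, 9, 1, 7, 5, 10, 8] sum 45, len 7
add 11: shortest ending here [9, 1, 7, 5, 10, 8, 11] sum 51, len 7
add 7: shortest ending here [7, 5, 10, 8, 11, 7] sum 48, len 6
Shortest qualifying length: 6.

6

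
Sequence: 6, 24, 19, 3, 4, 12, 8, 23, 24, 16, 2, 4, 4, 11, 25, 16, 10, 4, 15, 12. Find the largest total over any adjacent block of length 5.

6 24 19 3 4 → sum 56
24 19 3 4 12 → sum 62
19 3 4 12 8 → sum 46
3 4 12 8 23 → sum 50
4 12 8 23 24 → sum 71
12 8 23 24 16 → sum 83
8 23 24 16 2 → sum 73
23 24 16 2 4 → sum 69
24 16 2 4 4 → sum 50
16 2 4 4 11 → sum 37
2 4 4 11 25 → sum 46
4 4 11 25 16 → sum 60
4 11 25 16 10 → sum 66
11 25 16 10 4 → sum 66
25 16 10 4 15 → sum 70
16 10 4 15 12 → sum 57
Largest of these is 83.

83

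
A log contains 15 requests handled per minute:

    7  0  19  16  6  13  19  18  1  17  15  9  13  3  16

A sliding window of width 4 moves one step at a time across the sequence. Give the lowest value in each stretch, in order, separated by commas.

[7, 0, 19, 16] → min 0
[0, 19, 16, 6] → min 0
[19, 16, 6, 13] → min 6
[16, 6, 13, 19] → min 6
[6, 13, 19, 18] → min 6
[13, 19, 18, 1] → min 1
[19, 18, 1, 17] → min 1
[18, 1, 17, 15] → min 1
[1, 17, 15, 9] → min 1
[17, 15, 9, 13] → min 9
[15, 9, 13, 3] → min 3
[9, 13, 3, 16] → min 3

0, 0, 6, 6, 6, 1, 1, 1, 1, 9, 3, 3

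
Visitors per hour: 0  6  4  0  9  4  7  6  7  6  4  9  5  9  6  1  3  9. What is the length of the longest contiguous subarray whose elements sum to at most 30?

→ 0: sum 0, len 1
→ 6: sum 6, len 2
→ 4: sum 10, len 3
→ 0: sum 10, len 4
→ 9: sum 19, len 5
→ 4: sum 23, len 6
→ 7: sum 30, len 7
→ 6 (dropped 0, 6): sum 30, len 6
→ 7 (dropped 4, 0, 9): sum 24, len 4
→ 6: sum 30, len 5
→ 4 (dropped 4): sum 30, len 5
→ 9 (dropped 7, 6): sum 26, len 4
→ 5 (dropped 7): sum 24, len 4
→ 9 (dropped 6): sum 27, len 4
→ 6 (dropped 4): sum 29, len 4
→ 1: sum 30, len 5
→ 3 (dropped 9): sum 24, len 5
→ 9 (dropped 5): sum 28, len 5
Longest length seen: 7.

7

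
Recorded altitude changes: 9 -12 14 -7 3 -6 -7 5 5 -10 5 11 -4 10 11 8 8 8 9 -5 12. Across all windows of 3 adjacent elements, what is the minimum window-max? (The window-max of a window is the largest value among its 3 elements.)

Each size-3 window and its max:
9 -12 14 → max 14
-12 14 -7 → max 14
14 -7 3 → max 14
-7 3 -6 → max 3
3 -6 -7 → max 3
-6 -7 5 → max 5
-7 5 5 → max 5
5 5 -10 → max 5
5 -10 5 → max 5
-10 5 11 → max 11
5 11 -4 → max 11
11 -4 10 → max 11
-4 10 11 → max 11
10 11 8 → max 11
11 8 8 → max 11
8 8 8 → max 8
8 8 9 → max 9
8 9 -5 → max 9
9 -5 12 → max 12
Minimum of these is 3.

3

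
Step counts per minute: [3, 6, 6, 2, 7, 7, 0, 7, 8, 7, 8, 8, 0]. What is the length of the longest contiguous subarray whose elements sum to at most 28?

→ 3: sum 3, len 1
→ 6: sum 9, len 2
→ 6: sum 15, len 3
→ 2: sum 17, len 4
→ 7: sum 24, len 5
→ 7 (dropped 3): sum 28, len 5
→ 0: sum 28, len 6
→ 7 (dropped 6, 6): sum 23, len 5
→ 8 (dropped 2, 7): sum 22, len 4
→ 7 (dropped 7): sum 22, len 4
→ 8 (dropped 0, 7): sum 23, len 3
→ 8 (dropped 8): sum 23, len 3
→ 0: sum 23, len 4
Longest length seen: 6.

6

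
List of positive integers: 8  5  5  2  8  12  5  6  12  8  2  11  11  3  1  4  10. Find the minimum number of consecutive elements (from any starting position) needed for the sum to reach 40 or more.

Extend right; whenever the sum reaches 40, record the length and shrink from the left:
add 8: running sum 8 < 40
add 5: running sum 13 < 40
add 5: running sum 18 < 40
add 2: running sum 20 < 40
add 8: running sum 28 < 40
end 5: [8, 5, 5, 2, 8, 12] sum 40, len 6
end 6: [8, 5, 5, 2, 8, 12, 5] sum 45, len 7
end 7: [5, 5, 2, 8, 12, 5, 6] sum 43, len 7
end 8: [8, 12, 5, 6, 12] sum 43, len 5
end 9: [12, 5, 6, 12, 8] sum 43, len 5
end 10: [12, 5, 6, 12, 8, 2] sum 45, len 6
end 11: [5, 6, 12, 8, 2, 11] sum 44, len 6
end 12: [12, 8, 2, 11, 11] sum 44, len 5
end 13: [12, 8, 2, 11, 11, 3] sum 47, len 6
end 14: [12, 8, 2, 11, 11, 3, 1] sum 48, len 7
end 15: [8, 2, 11, 11, 3, 1, 4] sum 40, len 7
end 16: [11, 11, 3, 1, 4, 10] sum 40, len 6
Shortest qualifying length: 5.

5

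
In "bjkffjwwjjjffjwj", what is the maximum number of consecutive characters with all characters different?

4

add b: [b] len 1
add j: [b, j] len 2
add k: [b, j, k] len 3
add f: [b, j, k, f] len 4
add f (repeat f, move left end past it): [f] len 1
add j: [f, j] len 2
add w: [f, j, w] len 3
add w (repeat w, move left end past it): [w] len 1
add j: [w, j] len 2
add j (repeat j, move left end past it): [j] len 1
add j (repeat j, move left end past it): [j] len 1
add f: [j, f] len 2
add f (repeat f, move left end past it): [f] len 1
add j: [f, j] len 2
add w: [f, j, w] len 3
add j (repeat j, move left end past it): [w, j] len 2
Longest all-distinct length: 4.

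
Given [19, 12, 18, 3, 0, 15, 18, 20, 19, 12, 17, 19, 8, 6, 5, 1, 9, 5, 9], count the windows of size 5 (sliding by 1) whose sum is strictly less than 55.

7

[19, 12, 18, 3, 0] → sum 52  < 55 ✓
[12, 18, 3, 0, 15] → sum 48  < 55 ✓
[18, 3, 0, 15, 18] → sum 54  < 55 ✓
[3, 0, 15, 18, 20] → sum 56
[0, 15, 18, 20, 19] → sum 72
[15, 18, 20, 19, 12] → sum 84
[18, 20, 19, 12, 17] → sum 86
[20, 19, 12, 17, 19] → sum 87
[19, 12, 17, 19, 8] → sum 75
[12, 17, 19, 8, 6] → sum 62
[17, 19, 8, 6, 5] → sum 55
[19, 8, 6, 5, 1] → sum 39  < 55 ✓
[8, 6, 5, 1, 9] → sum 29  < 55 ✓
[6, 5, 1, 9, 5] → sum 26  < 55 ✓
[5, 1, 9, 5, 9] → sum 29  < 55 ✓
7 windows satisfy the condition.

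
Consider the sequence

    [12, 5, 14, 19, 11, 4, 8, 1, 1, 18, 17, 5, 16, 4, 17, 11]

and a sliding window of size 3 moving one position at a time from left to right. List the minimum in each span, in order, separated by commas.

[12, 5, 14] → min 5
[5, 14, 19] → min 5
[14, 19, 11] → min 11
[19, 11, 4] → min 4
[11, 4, 8] → min 4
[4, 8, 1] → min 1
[8, 1, 1] → min 1
[1, 1, 18] → min 1
[1, 18, 17] → min 1
[18, 17, 5] → min 5
[17, 5, 16] → min 5
[5, 16, 4] → min 4
[16, 4, 17] → min 4
[4, 17, 11] → min 4

5, 5, 11, 4, 4, 1, 1, 1, 1, 5, 5, 4, 4, 4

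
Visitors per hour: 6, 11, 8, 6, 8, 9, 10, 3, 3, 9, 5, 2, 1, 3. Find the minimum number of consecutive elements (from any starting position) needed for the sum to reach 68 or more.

10

add 6: running sum 6 < 68
add 11: running sum 17 < 68
add 8: running sum 25 < 68
add 6: running sum 31 < 68
add 8: running sum 39 < 68
add 9: running sum 48 < 68
add 10: running sum 58 < 68
add 3: running sum 61 < 68
add 3: running sum 64 < 68
add 9: shortest ending here [6, 11, 8, 6, 8, 9, 10, 3, 3, 9] sum 73, len 10
add 5: shortest ending here [11, 8, 6, 8, 9, 10, 3, 3, 9, 5] sum 72, len 10
add 2: shortest ending here [11, 8, 6, 8, 9, 10, 3, 3, 9, 5, 2] sum 74, len 11
add 1: shortest ending here [11, 8, 6, 8, 9, 10, 3, 3, 9, 5, 2, 1] sum 75, len 12
add 3: shortest ending here [11, 8, 6, 8, 9, 10, 3, 3, 9, 5, 2, 1, 3] sum 78, len 13
Shortest qualifying length: 10.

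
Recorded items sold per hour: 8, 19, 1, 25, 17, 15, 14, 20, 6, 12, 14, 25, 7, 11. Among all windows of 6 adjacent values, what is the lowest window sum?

(8, 19, 1, 25, 17, 15) → sum 85
(19, 1, 25, 17, 15, 14) → sum 91
(1, 25, 17, 15, 14, 20) → sum 92
(25, 17, 15, 14, 20, 6) → sum 97
(17, 15, 14, 20, 6, 12) → sum 84
(15, 14, 20, 6, 12, 14) → sum 81
(14, 20, 6, 12, 14, 25) → sum 91
(20, 6, 12, 14, 25, 7) → sum 84
(6, 12, 14, 25, 7, 11) → sum 75
Lowest of these is 75.

75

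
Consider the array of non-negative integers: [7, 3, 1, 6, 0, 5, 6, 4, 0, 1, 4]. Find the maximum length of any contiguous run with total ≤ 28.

9

Extend to the right; shrink from the left whenever the sum exceeds 28:
[7] sum 7 len 1
[7, 3] sum 10 len 2
[7, 3, 1] sum 11 len 3
[7, 3, 1, 6] sum 17 len 4
[7, 3, 1, 6, 0] sum 17 len 5
[7, 3, 1, 6, 0, 5] sum 22 len 6
[7, 3, 1, 6, 0, 5, 6] sum 28 len 7
[3, 1, 6, 0, 5, 6, 4] sum 25 len 7
[3, 1, 6, 0, 5, 6, 4, 0] sum 25 len 8
[3, 1, 6, 0, 5, 6, 4, 0, 1] sum 26 len 9
[1, 6, 0, 5, 6, 4, 0, 1, 4] sum 27 len 9
Longest length seen: 9.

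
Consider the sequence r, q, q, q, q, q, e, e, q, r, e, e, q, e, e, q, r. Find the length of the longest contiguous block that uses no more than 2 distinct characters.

8

Extend right; when distinct count exceeds 2, shrink from the left:
[r] 1 distinct, len 1
[r, q] 2 distinct, len 2
[r, q, q] 2 distinct, len 3
[r, q, q, q] 2 distinct, len 4
[r, q, q, q, q] 2 distinct, len 5
[r, q, q, q, q, q] 2 distinct, len 6
[q, q, q, q, q, e] 2 distinct, len 6
[q, q, q, q, q, e, e] 2 distinct, len 7
[q, q, q, q, q, e, e, q] 2 distinct, len 8
[q, r] 2 distinct, len 2
[r, e] 2 distinct, len 2
[r, e, e] 2 distinct, len 3
[e, e, q] 2 distinct, len 3
[e, e, q, e] 2 distinct, len 4
[e, e, q, e, e] 2 distinct, len 5
[e, e, q, e, e, q] 2 distinct, len 6
[q, r] 2 distinct, len 2
Longest length with ≤2 distinct: 8.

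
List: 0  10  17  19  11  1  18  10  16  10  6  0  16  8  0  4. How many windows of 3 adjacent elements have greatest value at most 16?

0 10 17 → max 17
10 17 19 → max 19
17 19 11 → max 19
19 11 1 → max 19
11 1 18 → max 18
1 18 10 → max 18
18 10 16 → max 18
10 16 10 → max 16  ≤ 16 ✓
16 10 6 → max 16  ≤ 16 ✓
10 6 0 → max 10  ≤ 16 ✓
6 0 16 → max 16  ≤ 16 ✓
0 16 8 → max 16  ≤ 16 ✓
16 8 0 → max 16  ≤ 16 ✓
8 0 4 → max 8  ≤ 16 ✓
7 windows satisfy the condition.

7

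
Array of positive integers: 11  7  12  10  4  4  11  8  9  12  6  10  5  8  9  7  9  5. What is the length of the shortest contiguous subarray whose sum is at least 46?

Extend right; whenever the sum reaches 46, record the length and shrink from the left:
add 11: running sum 11 < 46
add 7: running sum 18 < 46
add 12: running sum 30 < 46
add 10: running sum 40 < 46
add 4: running sum 44 < 46
end 5: [11, 7, 12, 10, 4, 4] sum 48, len 6
end 6: [7, 12, 10, 4, 4, 11] sum 48, len 6
end 7: [12, 10, 4, 4, 11, 8] sum 49, len 6
end 8: [10, 4, 4, 11, 8, 9] sum 46, len 6
end 9: [4, 4, 11, 8, 9, 12] sum 48, len 6
end 10: [11, 8, 9, 12, 6] sum 46, len 5
end 11: [11, 8, 9, 12, 6, 10] sum 56, len 6
end 12: [8, 9, 12, 6, 10, 5] sum 50, len 6
end 13: [9, 12, 6, 10, 5, 8] sum 50, len 6
end 14: [12, 6, 10, 5, 8, 9] sum 50, len 6
end 15: [12, 6, 10, 5, 8, 9, 7] sum 57, len 7
end 16: [10, 5, 8, 9, 7, 9] sum 48, len 6
end 17: [10, 5, 8, 9, 7, 9, 5] sum 53, len 7
Shortest qualifying length: 5.

5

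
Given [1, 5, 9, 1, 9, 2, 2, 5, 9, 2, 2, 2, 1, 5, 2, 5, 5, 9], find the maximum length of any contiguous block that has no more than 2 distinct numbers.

4

Extend right; when distinct count exceeds 2, shrink from the left:
add 1: window [1] (1 distinct), len 1
add 5: window [1, 5] (2 distinct), len 2
add 9: window [5, 9] (2 distinct), len 2
add 1: window [9, 1] (2 distinct), len 2
add 9: window [9, 1, 9] (2 distinct), len 3
add 2: window [9, 2] (2 distinct), len 2
add 2: window [9, 2, 2] (2 distinct), len 3
add 5: window [2, 2, 5] (2 distinct), len 3
add 9: window [5, 9] (2 distinct), len 2
add 2: window [9, 2] (2 distinct), len 2
add 2: window [9, 2, 2] (2 distinct), len 3
add 2: window [9, 2, 2, 2] (2 distinct), len 4
add 1: window [2, 2, 2, 1] (2 distinct), len 4
add 5: window [1, 5] (2 distinct), len 2
add 2: window [5, 2] (2 distinct), len 2
add 5: window [5, 2, 5] (2 distinct), len 3
add 5: window [5, 2, 5, 5] (2 distinct), len 4
add 9: window [5, 5, 9] (2 distinct), len 3
Longest length with ≤2 distinct: 4.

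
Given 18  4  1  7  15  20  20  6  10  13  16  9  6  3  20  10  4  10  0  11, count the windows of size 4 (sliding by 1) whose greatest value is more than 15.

14

[18, 4, 1, 7] → max 18  > 15 ✓
[4, 1, 7, 15] → max 15
[1, 7, 15, 20] → max 20  > 15 ✓
[7, 15, 20, 20] → max 20  > 15 ✓
[15, 20, 20, 6] → max 20  > 15 ✓
[20, 20, 6, 10] → max 20  > 15 ✓
[20, 6, 10, 13] → max 20  > 15 ✓
[6, 10, 13, 16] → max 16  > 15 ✓
[10, 13, 16, 9] → max 16  > 15 ✓
[13, 16, 9, 6] → max 16  > 15 ✓
[16, 9, 6, 3] → max 16  > 15 ✓
[9, 6, 3, 20] → max 20  > 15 ✓
[6, 3, 20, 10] → max 20  > 15 ✓
[3, 20, 10, 4] → max 20  > 15 ✓
[20, 10, 4, 10] → max 20  > 15 ✓
[10, 4, 10, 0] → max 10
[4, 10, 0, 11] → max 11
14 windows satisfy the condition.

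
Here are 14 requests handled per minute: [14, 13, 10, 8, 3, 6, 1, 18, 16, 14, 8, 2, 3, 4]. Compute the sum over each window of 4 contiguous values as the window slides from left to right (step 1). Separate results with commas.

[14, 13, 10, 8] → sum 45
[13, 10, 8, 3] → sum 34
[10, 8, 3, 6] → sum 27
[8, 3, 6, 1] → sum 18
[3, 6, 1, 18] → sum 28
[6, 1, 18, 16] → sum 41
[1, 18, 16, 14] → sum 49
[18, 16, 14, 8] → sum 56
[16, 14, 8, 2] → sum 40
[14, 8, 2, 3] → sum 27
[8, 2, 3, 4] → sum 17

45, 34, 27, 18, 28, 41, 49, 56, 40, 27, 17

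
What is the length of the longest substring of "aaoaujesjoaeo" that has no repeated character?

[a] len 1
[a] len 1
[a, o] len 2
[o, a] len 2
[o, a, u] len 3
[o, a, u, j] len 4
[o, a, u, j, e] len 5
[o, a, u, j, e, s] len 6
[e, s, j] len 3
[e, s, j, o] len 4
[e, s, j, o, a] len 5
[s, j, o, a, e] len 5
[a, e, o] len 3
Longest all-distinct length: 6.

6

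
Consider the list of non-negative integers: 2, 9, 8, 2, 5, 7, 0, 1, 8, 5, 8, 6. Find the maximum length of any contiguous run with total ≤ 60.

11

[2] sum 2 len 1
[2, 9] sum 11 len 2
[2, 9, 8] sum 19 len 3
[2, 9, 8, 2] sum 21 len 4
[2, 9, 8, 2, 5] sum 26 len 5
[2, 9, 8, 2, 5, 7] sum 33 len 6
[2, 9, 8, 2, 5, 7, 0] sum 33 len 7
[2, 9, 8, 2, 5, 7, 0, 1] sum 34 len 8
[2, 9, 8, 2, 5, 7, 0, 1, 8] sum 42 len 9
[2, 9, 8, 2, 5, 7, 0, 1, 8, 5] sum 47 len 10
[2, 9, 8, 2, 5, 7, 0, 1, 8, 5, 8] sum 55 len 11
[9, 8, 2, 5, 7, 0, 1, 8, 5, 8, 6] sum 59 len 11
Longest length seen: 11.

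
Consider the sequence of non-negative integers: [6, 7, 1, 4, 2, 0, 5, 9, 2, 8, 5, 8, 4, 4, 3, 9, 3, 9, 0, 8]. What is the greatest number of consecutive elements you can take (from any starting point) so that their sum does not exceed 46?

[6] sum 6 len 1
[6, 7] sum 13 len 2
[6, 7, 1] sum 14 len 3
[6, 7, 1, 4] sum 18 len 4
[6, 7, 1, 4, 2] sum 20 len 5
[6, 7, 1, 4, 2, 0] sum 20 len 6
[6, 7, 1, 4, 2, 0, 5] sum 25 len 7
[6, 7, 1, 4, 2, 0, 5, 9] sum 34 len 8
[6, 7, 1, 4, 2, 0, 5, 9, 2] sum 36 len 9
[6, 7, 1, 4, 2, 0, 5, 9, 2, 8] sum 44 len 10
[7, 1, 4, 2, 0, 5, 9, 2, 8, 5] sum 43 len 10
[1, 4, 2, 0, 5, 9, 2, 8, 5, 8] sum 44 len 10
[2, 0, 5, 9, 2, 8, 5, 8, 4] sum 43 len 9
[0, 5, 9, 2, 8, 5, 8, 4, 4] sum 45 len 9
[9, 2, 8, 5, 8, 4, 4, 3] sum 43 len 8
[2, 8, 5, 8, 4, 4, 3, 9] sum 43 len 8
[2, 8, 5, 8, 4, 4, 3, 9, 3] sum 46 len 9
[5, 8, 4, 4, 3, 9, 3, 9] sum 45 len 8
[5, 8, 4, 4, 3, 9, 3, 9, 0] sum 45 len 9
[4, 4, 3, 9, 3, 9, 0, 8] sum 40 len 8
Longest length seen: 10.

10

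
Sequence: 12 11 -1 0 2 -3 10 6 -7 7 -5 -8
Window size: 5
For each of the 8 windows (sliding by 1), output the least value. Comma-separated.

-1, -3, -3, -3, -7, -7, -7, -8

(12, 11, -1, 0, 2) → min -1
(11, -1, 0, 2, -3) → min -3
(-1, 0, 2, -3, 10) → min -3
(0, 2, -3, 10, 6) → min -3
(2, -3, 10, 6, -7) → min -7
(-3, 10, 6, -7, 7) → min -7
(10, 6, -7, 7, -5) → min -7
(6, -7, 7, -5, -8) → min -8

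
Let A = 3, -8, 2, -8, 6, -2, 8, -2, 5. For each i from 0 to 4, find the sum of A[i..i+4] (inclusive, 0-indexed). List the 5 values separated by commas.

Sliding a size-5 window across the 9 values:
[3, -8, 2, -8, 6] → sum -5
[-8, 2, -8, 6, -2] → sum -10
[2, -8, 6, -2, 8] → sum 6
[-8, 6, -2, 8, -2] → sum 2
[6, -2, 8, -2, 5] → sum 15

-5, -10, 6, 2, 15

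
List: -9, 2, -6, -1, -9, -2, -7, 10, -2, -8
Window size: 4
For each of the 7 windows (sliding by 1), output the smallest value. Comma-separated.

-9 2 -6 -1 → min -9
2 -6 -1 -9 → min -9
-6 -1 -9 -2 → min -9
-1 -9 -2 -7 → min -9
-9 -2 -7 10 → min -9
-2 -7 10 -2 → min -7
-7 10 -2 -8 → min -8

-9, -9, -9, -9, -9, -7, -8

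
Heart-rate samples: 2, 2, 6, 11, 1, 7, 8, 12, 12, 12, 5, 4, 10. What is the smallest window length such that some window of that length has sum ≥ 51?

5

add 2: running sum 2 < 51
add 2: running sum 4 < 51
add 6: running sum 10 < 51
add 11: running sum 21 < 51
add 1: running sum 22 < 51
add 7: running sum 29 < 51
add 8: running sum 37 < 51
add 12: running sum 49 < 51
end 8: [11, 1, 7, 8, 12, 12] sum 51, len 6
end 9: [7, 8, 12, 12, 12] sum 51, len 5
end 10: [7, 8, 12, 12, 12, 5] sum 56, len 6
end 11: [8, 12, 12, 12, 5, 4] sum 53, len 6
end 12: [12, 12, 12, 5, 4, 10] sum 55, len 6
Shortest qualifying length: 5.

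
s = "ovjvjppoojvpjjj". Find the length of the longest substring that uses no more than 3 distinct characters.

6

add o: window [o] (1 distinct), len 1
add v: window [o, v] (2 distinct), len 2
add j: window [o, v, j] (3 distinct), len 3
add v: window [o, v, j, v] (3 distinct), len 4
add j: window [o, v, j, v, j] (3 distinct), len 5
add p: window [v, j, v, j, p] (3 distinct), len 5
add p: window [v, j, v, j, p, p] (3 distinct), len 6
add o: window [j, p, p, o] (3 distinct), len 4
add o: window [j, p, p, o, o] (3 distinct), len 5
add j: window [j, p, p, o, o, j] (3 distinct), len 6
add v: window [o, o, j, v] (3 distinct), len 4
add p: window [j, v, p] (3 distinct), len 3
add j: window [j, v, p, j] (3 distinct), len 4
add j: window [j, v, p, j, j] (3 distinct), len 5
add j: window [j, v, p, j, j, j] (3 distinct), len 6
Longest length with ≤3 distinct: 6.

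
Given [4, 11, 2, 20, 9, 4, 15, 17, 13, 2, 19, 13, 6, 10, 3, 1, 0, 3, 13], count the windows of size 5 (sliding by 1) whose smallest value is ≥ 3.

3

(4, 11, 2, 20, 9) → min 2
(11, 2, 20, 9, 4) → min 2
(2, 20, 9, 4, 15) → min 2
(20, 9, 4, 15, 17) → min 4  ≥ 3 ✓
(9, 4, 15, 17, 13) → min 4  ≥ 3 ✓
(4, 15, 17, 13, 2) → min 2
(15, 17, 13, 2, 19) → min 2
(17, 13, 2, 19, 13) → min 2
(13, 2, 19, 13, 6) → min 2
(2, 19, 13, 6, 10) → min 2
(19, 13, 6, 10, 3) → min 3  ≥ 3 ✓
(13, 6, 10, 3, 1) → min 1
(6, 10, 3, 1, 0) → min 0
(10, 3, 1, 0, 3) → min 0
(3, 1, 0, 3, 13) → min 0
3 windows satisfy the condition.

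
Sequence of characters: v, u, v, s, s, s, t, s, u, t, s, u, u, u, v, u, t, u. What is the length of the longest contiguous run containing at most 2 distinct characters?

[v] 1 distinct, len 1
[v, u] 2 distinct, len 2
[v, u, v] 2 distinct, len 3
[v, s] 2 distinct, len 2
[v, s, s] 2 distinct, len 3
[v, s, s, s] 2 distinct, len 4
[s, s, s, t] 2 distinct, len 4
[s, s, s, t, s] 2 distinct, len 5
[s, u] 2 distinct, len 2
[u, t] 2 distinct, len 2
[t, s] 2 distinct, len 2
[s, u] 2 distinct, len 2
[s, u, u] 2 distinct, len 3
[s, u, u, u] 2 distinct, len 4
[u, u, u, v] 2 distinct, len 4
[u, u, u, v, u] 2 distinct, len 5
[u, t] 2 distinct, len 2
[u, t, u] 2 distinct, len 3
Longest length with ≤2 distinct: 5.

5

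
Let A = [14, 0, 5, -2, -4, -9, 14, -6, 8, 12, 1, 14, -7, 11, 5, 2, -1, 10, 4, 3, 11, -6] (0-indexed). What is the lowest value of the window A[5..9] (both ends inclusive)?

-9

Elements at indices 5..9: -9, 14, -6, 8, 12
min(-9, 14, -6, 8, 12) = -9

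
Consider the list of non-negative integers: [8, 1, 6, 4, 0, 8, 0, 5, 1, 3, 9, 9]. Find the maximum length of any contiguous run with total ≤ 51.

11

Extend to the right; shrink from the left whenever the sum exceeds 51:
add 8: [8] sum 8, len 1
add 1: [8, 1] sum 9, len 2
add 6: [8, 1, 6] sum 15, len 3
add 4: [8, 1, 6, 4] sum 19, len 4
add 0: [8, 1, 6, 4, 0] sum 19, len 5
add 8: [8, 1, 6, 4, 0, 8] sum 27, len 6
add 0: [8, 1, 6, 4, 0, 8, 0] sum 27, len 7
add 5: [8, 1, 6, 4, 0, 8, 0, 5] sum 32, len 8
add 1: [8, 1, 6, 4, 0, 8, 0, 5, 1] sum 33, len 9
add 3: [8, 1, 6, 4, 0, 8, 0, 5, 1, 3] sum 36, len 10
add 9: [8, 1, 6, 4, 0, 8, 0, 5, 1, 3, 9] sum 45, len 11
add 9: [1, 6, 4, 0, 8, 0, 5, 1, 3, 9, 9] sum 46, len 11
Longest length seen: 11.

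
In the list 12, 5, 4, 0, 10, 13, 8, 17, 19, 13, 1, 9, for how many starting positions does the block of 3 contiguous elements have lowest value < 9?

9

[12, 5, 4] → min 4  < 9 ✓
[5, 4, 0] → min 0  < 9 ✓
[4, 0, 10] → min 0  < 9 ✓
[0, 10, 13] → min 0  < 9 ✓
[10, 13, 8] → min 8  < 9 ✓
[13, 8, 17] → min 8  < 9 ✓
[8, 17, 19] → min 8  < 9 ✓
[17, 19, 13] → min 13
[19, 13, 1] → min 1  < 9 ✓
[13, 1, 9] → min 1  < 9 ✓
9 windows satisfy the condition.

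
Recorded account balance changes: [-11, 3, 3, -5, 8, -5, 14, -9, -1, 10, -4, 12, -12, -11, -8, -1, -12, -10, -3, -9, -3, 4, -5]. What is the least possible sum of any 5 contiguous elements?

Each size-5 window and its sum:
-11 3 3 -5 8 → sum -2
3 3 -5 8 -5 → sum 4
3 -5 8 -5 14 → sum 15
-5 8 -5 14 -9 → sum 3
8 -5 14 -9 -1 → sum 7
-5 14 -9 -1 10 → sum 9
14 -9 -1 10 -4 → sum 10
-9 -1 10 -4 12 → sum 8
-1 10 -4 12 -12 → sum 5
10 -4 12 -12 -11 → sum -5
-4 12 -12 -11 -8 → sum -23
12 -12 -11 -8 -1 → sum -20
-12 -11 -8 -1 -12 → sum -44
-11 -8 -1 -12 -10 → sum -42
-8 -1 -12 -10 -3 → sum -34
-1 -12 -10 -3 -9 → sum -35
-12 -10 -3 -9 -3 → sum -37
-10 -3 -9 -3 4 → sum -21
-3 -9 -3 4 -5 → sum -16
Least of these is -44.

-44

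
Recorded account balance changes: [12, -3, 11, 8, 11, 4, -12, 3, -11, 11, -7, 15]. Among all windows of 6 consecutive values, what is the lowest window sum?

[12, -3, 11, 8, 11, 4] → sum 43
[-3, 11, 8, 11, 4, -12] → sum 19
[11, 8, 11, 4, -12, 3] → sum 25
[8, 11, 4, -12, 3, -11] → sum 3
[11, 4, -12, 3, -11, 11] → sum 6
[4, -12, 3, -11, 11, -7] → sum -12
[-12, 3, -11, 11, -7, 15] → sum -1
Lowest of these is -12.

-12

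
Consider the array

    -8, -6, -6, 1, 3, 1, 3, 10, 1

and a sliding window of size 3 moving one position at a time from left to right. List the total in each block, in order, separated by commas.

-20, -11, -2, 5, 7, 14, 14

-8 -6 -6 → sum -20
-6 -6 1 → sum -11
-6 1 3 → sum -2
1 3 1 → sum 5
3 1 3 → sum 7
1 3 10 → sum 14
3 10 1 → sum 14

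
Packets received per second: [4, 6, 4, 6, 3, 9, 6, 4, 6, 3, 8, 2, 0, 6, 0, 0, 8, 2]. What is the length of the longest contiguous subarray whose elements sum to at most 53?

13

add 4: [4] sum 4, len 1
add 6: [4, 6] sum 10, len 2
add 4: [4, 6, 4] sum 14, len 3
add 6: [4, 6, 4, 6] sum 20, len 4
add 3: [4, 6, 4, 6, 3] sum 23, len 5
add 9: [4, 6, 4, 6, 3, 9] sum 32, len 6
add 6: [4, 6, 4, 6, 3, 9, 6] sum 38, len 7
add 4: [4, 6, 4, 6, 3, 9, 6, 4] sum 42, len 8
add 6: [4, 6, 4, 6, 3, 9, 6, 4, 6] sum 48, len 9
add 3: [4, 6, 4, 6, 3, 9, 6, 4, 6, 3] sum 51, len 10
add 8: [4, 6, 3, 9, 6, 4, 6, 3, 8] sum 49, len 9
add 2: [4, 6, 3, 9, 6, 4, 6, 3, 8, 2] sum 51, len 10
add 0: [4, 6, 3, 9, 6, 4, 6, 3, 8, 2, 0] sum 51, len 11
add 6: [6, 3, 9, 6, 4, 6, 3, 8, 2, 0, 6] sum 53, len 11
add 0: [6, 3, 9, 6, 4, 6, 3, 8, 2, 0, 6, 0] sum 53, len 12
add 0: [6, 3, 9, 6, 4, 6, 3, 8, 2, 0, 6, 0, 0] sum 53, len 13
add 8: [9, 6, 4, 6, 3, 8, 2, 0, 6, 0, 0, 8] sum 52, len 12
add 2: [6, 4, 6, 3, 8, 2, 0, 6, 0, 0, 8, 2] sum 45, len 12
Longest length seen: 13.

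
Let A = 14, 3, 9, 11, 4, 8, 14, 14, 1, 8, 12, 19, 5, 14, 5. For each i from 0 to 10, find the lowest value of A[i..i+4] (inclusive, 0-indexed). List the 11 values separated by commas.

14 3 9 11 4 → min 3
3 9 11 4 8 → min 3
9 11 4 8 14 → min 4
11 4 8 14 14 → min 4
4 8 14 14 1 → min 1
8 14 14 1 8 → min 1
14 14 1 8 12 → min 1
14 1 8 12 19 → min 1
1 8 12 19 5 → min 1
8 12 19 5 14 → min 5
12 19 5 14 5 → min 5

3, 3, 4, 4, 1, 1, 1, 1, 1, 5, 5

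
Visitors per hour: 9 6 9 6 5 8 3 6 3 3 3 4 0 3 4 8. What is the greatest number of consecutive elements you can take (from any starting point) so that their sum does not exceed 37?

add 9: [9] sum 9, len 1
add 6: [9, 6] sum 15, len 2
add 9: [9, 6, 9] sum 24, len 3
add 6: [9, 6, 9, 6] sum 30, len 4
add 5: [9, 6, 9, 6, 5] sum 35, len 5
add 8: [6, 9, 6, 5, 8] sum 34, len 5
add 3: [6, 9, 6, 5, 8, 3] sum 37, len 6
add 6: [9, 6, 5, 8, 3, 6] sum 37, len 6
add 3: [6, 5, 8, 3, 6, 3] sum 31, len 6
add 3: [6, 5, 8, 3, 6, 3, 3] sum 34, len 7
add 3: [6, 5, 8, 3, 6, 3, 3, 3] sum 37, len 8
add 4: [5, 8, 3, 6, 3, 3, 3, 4] sum 35, len 8
add 0: [5, 8, 3, 6, 3, 3, 3, 4, 0] sum 35, len 9
add 3: [8, 3, 6, 3, 3, 3, 4, 0, 3] sum 33, len 9
add 4: [8, 3, 6, 3, 3, 3, 4, 0, 3, 4] sum 37, len 10
add 8: [3, 6, 3, 3, 3, 4, 0, 3, 4, 8] sum 37, len 10
Longest length seen: 10.

10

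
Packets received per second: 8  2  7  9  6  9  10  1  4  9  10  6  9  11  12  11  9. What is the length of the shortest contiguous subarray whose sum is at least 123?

15

add 8: running sum 8 < 123
add 2: running sum 10 < 123
add 7: running sum 17 < 123
add 9: running sum 26 < 123
add 6: running sum 32 < 123
add 9: running sum 41 < 123
add 10: running sum 51 < 123
add 1: running sum 52 < 123
add 4: running sum 56 < 123
add 9: running sum 65 < 123
add 10: running sum 75 < 123
add 6: running sum 81 < 123
add 9: running sum 90 < 123
add 11: running sum 101 < 123
add 12: running sum 113 < 123
add 11: shortest ending here [8, 2, 7, 9, 6, 9, 10, 1, 4, 9, 10, 6, 9, 11, 12, 11] sum 124, len 16
add 9: shortest ending here [7, 9, 6, 9, 10, 1, 4, 9, 10, 6, 9, 11, 12, 11, 9] sum 123, len 15
Shortest qualifying length: 15.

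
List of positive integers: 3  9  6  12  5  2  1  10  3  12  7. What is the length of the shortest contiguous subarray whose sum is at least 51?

8

Extend right; whenever the sum reaches 51, record the length and shrink from the left:
add 3: running sum 3 < 51
add 9: running sum 12 < 51
add 6: running sum 18 < 51
add 12: running sum 30 < 51
add 5: running sum 35 < 51
add 2: running sum 37 < 51
add 1: running sum 38 < 51
add 10: running sum 48 < 51
add 3: shortest ending here [3, 9, 6, 12, 5, 2, 1, 10, 3] sum 51, len 9
add 12: shortest ending here [6, 12, 5, 2, 1, 10, 3, 12] sum 51, len 8
add 7: shortest ending here [12, 5, 2, 1, 10, 3, 12, 7] sum 52, len 8
Shortest qualifying length: 8.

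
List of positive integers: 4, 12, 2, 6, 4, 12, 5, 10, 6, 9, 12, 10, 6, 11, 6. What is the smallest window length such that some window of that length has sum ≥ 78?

add 4: running sum 4 < 78
add 12: running sum 16 < 78
add 2: running sum 18 < 78
add 6: running sum 24 < 78
add 4: running sum 28 < 78
add 12: running sum 40 < 78
add 5: running sum 45 < 78
add 10: running sum 55 < 78
add 6: running sum 61 < 78
add 9: running sum 70 < 78
end 10: [12, 2, 6, 4, 12, 5, 10, 6, 9, 12] sum 78, len 10
end 11: [12, 2, 6, 4, 12, 5, 10, 6, 9, 12, 10] sum 88, len 11
end 12: [6, 4, 12, 5, 10, 6, 9, 12, 10, 6] sum 80, len 10
end 13: [12, 5, 10, 6, 9, 12, 10, 6, 11] sum 81, len 9
end 14: [12, 5, 10, 6, 9, 12, 10, 6, 11, 6] sum 87, len 10
Shortest qualifying length: 9.

9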